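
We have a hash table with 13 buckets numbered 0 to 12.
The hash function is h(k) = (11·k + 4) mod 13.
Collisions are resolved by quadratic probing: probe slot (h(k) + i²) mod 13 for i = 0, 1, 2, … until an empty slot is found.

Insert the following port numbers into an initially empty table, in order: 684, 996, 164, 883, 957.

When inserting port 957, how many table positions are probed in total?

4

684: h=1 -> slot 1
996: h=1, probe 1,2 -> slot 2
164: h=1, probe 1,2,5 -> slot 5
883: h=6 -> slot 6
957: h=1, probe 1,2,5,10 -> slot 10
Table: [_, 684, 996, _, _, 164, 883, _, _, _, 957, _, _]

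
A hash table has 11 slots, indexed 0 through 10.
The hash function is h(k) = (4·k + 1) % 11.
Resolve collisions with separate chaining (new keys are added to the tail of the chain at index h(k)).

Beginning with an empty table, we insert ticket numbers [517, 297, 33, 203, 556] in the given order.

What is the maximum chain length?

Insert 517: h=1, bucket 1 empty -> new chain.
Insert 297: h=1, bucket 1 nonempty -> append to chain.
Insert 33: h=1, bucket 1 nonempty -> append to chain.
Insert 203: h=10, bucket 10 empty -> new chain.
Insert 556: h=3, bucket 3 empty -> new chain.
Final buckets:
0: ∅
1: 517 -> 297 -> 33
2: ∅
3: 556
4: ∅
5: ∅
6: ∅
7: ∅
8: ∅
9: ∅
10: 203

3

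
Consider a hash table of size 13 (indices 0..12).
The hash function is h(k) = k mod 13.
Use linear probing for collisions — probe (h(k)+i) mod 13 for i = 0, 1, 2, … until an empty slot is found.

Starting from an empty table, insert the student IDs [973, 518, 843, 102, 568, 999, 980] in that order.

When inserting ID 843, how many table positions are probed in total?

973 hashes to 11; slot 11 is free => place at 11.
518 hashes to 11; 11 taken => place at 12.
843 hashes to 11; 11,12 taken => place at 0.
102 hashes to 11; 11,12,0 taken => place at 1.
568 hashes to 9; slot 9 is free => place at 9.
999 hashes to 11; 11,12,0,1 taken => place at 2.
980 hashes to 5; slot 5 is free => place at 5.
Table: [843, 102, 999, —, —, 980, —, —, —, 568, —, 973, 518]

3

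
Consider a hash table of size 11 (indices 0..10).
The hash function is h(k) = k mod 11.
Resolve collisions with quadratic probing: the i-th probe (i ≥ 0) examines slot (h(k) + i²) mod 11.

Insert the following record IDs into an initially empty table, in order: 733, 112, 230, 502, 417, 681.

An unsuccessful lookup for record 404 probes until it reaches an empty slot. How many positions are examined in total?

2

733: h=7 → slot 7
112: h=2 → slot 2
230: h=10 → slot 10
502: h=7, probe 7,8 → slot 8
417: h=10, probe 10,0 → slot 0
681: h=10, probe 10,0,3 → slot 3
Table: [417, ., 112, 681, ., ., ., 733, 502, ., 230]
Lookup 404: h=8, probe 8,9 → slot 9 empty, not found.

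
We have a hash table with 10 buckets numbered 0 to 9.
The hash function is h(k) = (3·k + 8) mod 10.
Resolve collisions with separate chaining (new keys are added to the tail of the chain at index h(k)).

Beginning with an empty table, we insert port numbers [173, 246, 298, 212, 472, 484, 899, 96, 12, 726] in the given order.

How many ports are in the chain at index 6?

3

Insert 173: h=7, bucket 7 empty → new chain.
Insert 246: h=6, bucket 6 empty → new chain.
Insert 298: h=2, bucket 2 empty → new chain.
Insert 212: h=4, bucket 4 empty → new chain.
Insert 472: h=4, bucket 4 nonempty → append to chain.
Insert 484: h=0, bucket 0 empty → new chain.
Insert 899: h=5, bucket 5 empty → new chain.
Insert 96: h=6, bucket 6 nonempty → append to chain.
Insert 12: h=4, bucket 4 nonempty → append to chain.
Insert 726: h=6, bucket 6 nonempty → append to chain.
Final buckets:
0: 484
1: ∅
2: 298
3: ∅
4: 212 -> 472 -> 12
5: 899
6: 246 -> 96 -> 726
7: 173
8: ∅
9: ∅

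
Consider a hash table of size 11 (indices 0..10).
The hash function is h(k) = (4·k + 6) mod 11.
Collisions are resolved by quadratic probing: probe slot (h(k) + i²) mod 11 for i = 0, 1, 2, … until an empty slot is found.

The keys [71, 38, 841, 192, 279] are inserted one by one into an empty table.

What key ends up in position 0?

279

Insert 71: h=4, slot 4 empty -> index 4.
Insert 38: h=4, slot 4 occupied -> index 5.
Insert 841: h=4, slots 4,5 occupied -> index 8.
Insert 192: h=4, slots 4,5,8 occupied -> index 2.
Insert 279: h=0, slot 0 empty -> index 0.
Table: [279, —, 192, —, 71, 38, —, —, 841, —, —]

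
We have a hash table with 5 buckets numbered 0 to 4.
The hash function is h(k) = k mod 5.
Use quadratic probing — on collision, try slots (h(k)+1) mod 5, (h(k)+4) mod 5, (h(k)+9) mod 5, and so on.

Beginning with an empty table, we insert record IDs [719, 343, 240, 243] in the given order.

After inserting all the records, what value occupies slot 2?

243

Insert 719: h=4, slot 4 empty -> index 4.
Insert 343: h=3, slot 3 empty -> index 3.
Insert 240: h=0, slot 0 empty -> index 0.
Insert 243: h=3, slots 3,4 occupied -> index 2.
Table: [240, -, 243, 343, 719]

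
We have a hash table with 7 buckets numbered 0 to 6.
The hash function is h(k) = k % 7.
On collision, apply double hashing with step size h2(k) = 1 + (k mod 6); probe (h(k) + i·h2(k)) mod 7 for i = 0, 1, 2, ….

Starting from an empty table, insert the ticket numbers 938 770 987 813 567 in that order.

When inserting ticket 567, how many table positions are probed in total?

938: h=0 => slot 0
770: h=0, h2=3, probe 0,3 => slot 3
987: h=0, h2=4, probe 0,4 => slot 4
813: h=1 => slot 1
567: h=0, h2=4, probe 0,4,1,5 => slot 5
Table: [938, 813, _, 770, 987, 567, _]

4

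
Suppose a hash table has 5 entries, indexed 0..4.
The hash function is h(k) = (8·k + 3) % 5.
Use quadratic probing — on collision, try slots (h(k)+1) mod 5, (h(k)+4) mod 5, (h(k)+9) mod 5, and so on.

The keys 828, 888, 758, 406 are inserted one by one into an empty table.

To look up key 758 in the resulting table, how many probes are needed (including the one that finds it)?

3

Insert 828: h=2, slot 2 empty → index 2.
Insert 888: h=2, slot 2 occupied → index 3.
Insert 758: h=2, slots 2,3 occupied → index 1.
Insert 406: h=1, slots 1,2 occupied → index 0.
Table: [406, 758, 828, 888, —]
Lookup 758: h=2, probe 2,3,1 → found at 1.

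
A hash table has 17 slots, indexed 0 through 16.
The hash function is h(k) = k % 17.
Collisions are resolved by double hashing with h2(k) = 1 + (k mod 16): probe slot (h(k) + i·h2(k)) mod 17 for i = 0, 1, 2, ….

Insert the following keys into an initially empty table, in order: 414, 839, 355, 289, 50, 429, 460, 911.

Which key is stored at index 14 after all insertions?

Insert 414: h=6, slot 6 empty -> index 6.
Insert 839: h=6, h2=8, slot 6 occupied -> index 14.
Insert 355: h=15, slot 15 empty -> index 15.
Insert 289: h=0, slot 0 empty -> index 0.
Insert 50: h=16, slot 16 empty -> index 16.
Insert 429: h=4, slot 4 empty -> index 4.
Insert 460: h=1, slot 1 empty -> index 1.
Insert 911: h=10, slot 10 empty -> index 10.
Table: [289, 460, _, _, 429, _, 414, _, _, _, 911, _, _, _, 839, 355, 50]

839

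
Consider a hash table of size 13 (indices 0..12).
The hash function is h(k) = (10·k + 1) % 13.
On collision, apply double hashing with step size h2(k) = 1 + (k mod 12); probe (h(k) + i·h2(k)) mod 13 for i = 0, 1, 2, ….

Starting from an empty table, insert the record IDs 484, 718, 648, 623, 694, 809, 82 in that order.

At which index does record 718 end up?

3

484: h=5 => slot 5
718: h=5, h2=11, probe 5,3 => slot 3
648: h=7 => slot 7
623: h=4 => slot 4
694: h=12 => slot 12
809: h=5, h2=6, probe 5,11 => slot 11
82: h=2 => slot 2
Table: [_, _, 82, 718, 623, 484, _, 648, _, _, _, 809, 694]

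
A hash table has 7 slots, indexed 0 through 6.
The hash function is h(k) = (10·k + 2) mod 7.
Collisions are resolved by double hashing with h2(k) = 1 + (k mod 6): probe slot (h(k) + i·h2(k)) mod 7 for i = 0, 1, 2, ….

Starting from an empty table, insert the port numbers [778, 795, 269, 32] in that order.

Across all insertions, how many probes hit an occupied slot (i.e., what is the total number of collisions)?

Insert 778: h=5, slot 5 empty → index 5.
Insert 795: h=0, slot 0 empty → index 0.
Insert 269: h=4, slot 4 empty → index 4.
Insert 32: h=0, h2=3, slot 0 occupied → index 3.
Table: [795, ∅, ∅, 32, 269, 778, ∅]

1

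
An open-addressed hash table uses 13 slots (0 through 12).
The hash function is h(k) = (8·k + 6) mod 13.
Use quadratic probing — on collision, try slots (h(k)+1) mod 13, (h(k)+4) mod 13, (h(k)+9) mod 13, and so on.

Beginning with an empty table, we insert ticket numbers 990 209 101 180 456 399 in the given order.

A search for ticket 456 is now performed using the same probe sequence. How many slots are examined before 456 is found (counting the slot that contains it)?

2

Insert 990: h=9, slot 9 empty -> index 9.
Insert 209: h=1, slot 1 empty -> index 1.
Insert 101: h=8, slot 8 empty -> index 8.
Insert 180: h=3, slot 3 empty -> index 3.
Insert 456: h=1, slot 1 occupied -> index 2.
Insert 399: h=0, slot 0 empty -> index 0.
Table: [399, 209, 456, 180, ∅, ∅, ∅, ∅, 101, 990, ∅, ∅, ∅]
Lookup 456: h=1, probe 1,2 → found at 2.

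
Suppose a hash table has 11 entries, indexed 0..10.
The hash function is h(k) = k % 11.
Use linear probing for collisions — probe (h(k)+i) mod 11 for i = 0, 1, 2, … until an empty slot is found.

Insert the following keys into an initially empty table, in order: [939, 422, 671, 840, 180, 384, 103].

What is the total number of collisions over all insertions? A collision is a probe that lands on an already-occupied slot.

10

Insert 939: h=4, slot 4 empty -> index 4.
Insert 422: h=4, slot 4 occupied -> index 5.
Insert 671: h=0, slot 0 empty -> index 0.
Insert 840: h=4, slots 4,5 occupied -> index 6.
Insert 180: h=4, slots 4,5,6 occupied -> index 7.
Insert 384: h=10, slot 10 empty -> index 10.
Insert 103: h=4, slots 4,5,6,7 occupied -> index 8.
Table: [671, -, -, -, 939, 422, 840, 180, 103, -, 384]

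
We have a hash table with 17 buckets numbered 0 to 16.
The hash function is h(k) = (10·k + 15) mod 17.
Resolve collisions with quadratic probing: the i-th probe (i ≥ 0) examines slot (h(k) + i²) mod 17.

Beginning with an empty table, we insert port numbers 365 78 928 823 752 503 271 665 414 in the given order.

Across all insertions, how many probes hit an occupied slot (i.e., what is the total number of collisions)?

5

365 hashes to 10; slot 10 is free → place at 10.
78 hashes to 13; slot 13 is free → place at 13.
928 hashes to 13; 13 taken → place at 14.
823 hashes to 0; slot 0 is free → place at 0.
752 hashes to 4; slot 4 is free → place at 4.
503 hashes to 13; 13,14,0 taken → place at 5.
271 hashes to 5; 5 taken → place at 6.
665 hashes to 1; slot 1 is free → place at 1.
414 hashes to 7; slot 7 is free → place at 7.
Table: [823, 665, ∅, ∅, 752, 503, 271, 414, ∅, ∅, 365, ∅, ∅, 78, 928, ∅, ∅]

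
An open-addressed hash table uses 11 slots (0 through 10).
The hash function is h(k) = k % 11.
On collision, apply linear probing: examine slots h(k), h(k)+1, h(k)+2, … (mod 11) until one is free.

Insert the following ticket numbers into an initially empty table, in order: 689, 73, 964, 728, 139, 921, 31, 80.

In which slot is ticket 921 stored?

0

689: h=7 => slot 7
73: h=7, probe 7,8 => slot 8
964: h=7, probe 7,8,9 => slot 9
728: h=2 => slot 2
139: h=7, probe 7,8,9,10 => slot 10
921: h=8, probe 8,9,10,0 => slot 0
31: h=9, probe 9,10,0,1 => slot 1
80: h=3 => slot 3
Table: [921, 31, 728, 80, ∅, ∅, ∅, 689, 73, 964, 139]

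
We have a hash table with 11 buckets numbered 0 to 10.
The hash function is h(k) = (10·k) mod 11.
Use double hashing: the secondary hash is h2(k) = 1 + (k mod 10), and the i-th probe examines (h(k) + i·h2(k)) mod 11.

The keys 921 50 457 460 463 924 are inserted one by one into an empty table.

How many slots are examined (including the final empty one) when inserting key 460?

921: h=3 -> slot 3
50: h=5 -> slot 5
457: h=5, h2=8, probe 5,2 -> slot 2
460: h=2, h2=1, probe 2,3,4 -> slot 4
463: h=10 -> slot 10
924: h=0 -> slot 0
Table: [924, ∅, 457, 921, 460, 50, ∅, ∅, ∅, ∅, 463]

3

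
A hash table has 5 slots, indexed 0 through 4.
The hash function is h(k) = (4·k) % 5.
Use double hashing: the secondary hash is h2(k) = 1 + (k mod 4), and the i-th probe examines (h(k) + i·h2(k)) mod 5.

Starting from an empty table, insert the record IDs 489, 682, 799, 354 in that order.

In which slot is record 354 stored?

489 hashes to 1; slot 1 is free → place at 1.
682 hashes to 3; slot 3 is free → place at 3.
799 hashes to 1, h2=4; 1 taken → place at 0.
354 hashes to 1, h2=3; 1 taken → place at 4.
Table: [799, 489, ∅, 682, 354]

4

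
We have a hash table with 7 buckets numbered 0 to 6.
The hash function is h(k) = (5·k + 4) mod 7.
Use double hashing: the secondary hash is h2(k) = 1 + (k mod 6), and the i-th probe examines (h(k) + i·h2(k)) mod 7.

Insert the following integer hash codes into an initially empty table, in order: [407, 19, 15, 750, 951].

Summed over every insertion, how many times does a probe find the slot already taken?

4

Insert 407: h=2, slot 2 empty → index 2.
Insert 19: h=1, slot 1 empty → index 1.
Insert 15: h=2, h2=4, slot 2 occupied → index 6.
Insert 750: h=2, h2=1, slot 2 occupied → index 3.
Insert 951: h=6, h2=4, slots 6,3 occupied → index 0.
Table: [951, 19, 407, 750, —, —, 15]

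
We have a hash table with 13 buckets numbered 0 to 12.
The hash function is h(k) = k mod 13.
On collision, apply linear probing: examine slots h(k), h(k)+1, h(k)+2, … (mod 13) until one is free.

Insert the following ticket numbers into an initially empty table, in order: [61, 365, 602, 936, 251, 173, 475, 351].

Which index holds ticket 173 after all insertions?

6

61 hashes to 9; slot 9 is free -> place at 9.
365 hashes to 1; slot 1 is free -> place at 1.
602 hashes to 4; slot 4 is free -> place at 4.
936 hashes to 0; slot 0 is free -> place at 0.
251 hashes to 4; 4 taken -> place at 5.
173 hashes to 4; 4,5 taken -> place at 6.
475 hashes to 7; slot 7 is free -> place at 7.
351 hashes to 0; 0,1 taken -> place at 2.
Table: [936, 365, 351, _, 602, 251, 173, 475, _, 61, _, _, _]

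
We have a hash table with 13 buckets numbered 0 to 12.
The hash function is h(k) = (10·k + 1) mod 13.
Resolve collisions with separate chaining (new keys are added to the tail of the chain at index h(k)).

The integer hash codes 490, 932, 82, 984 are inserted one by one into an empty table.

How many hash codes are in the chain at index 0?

3

490 -> bucket 0
932 -> bucket 0 (collision)
82 -> bucket 2
984 -> bucket 0 (collision)
Final buckets:
0: 490 -> 932 -> 984
1: .
2: 82
3: .
4: .
5: .
6: .
7: .
8: .
9: .
10: .
11: .
12: .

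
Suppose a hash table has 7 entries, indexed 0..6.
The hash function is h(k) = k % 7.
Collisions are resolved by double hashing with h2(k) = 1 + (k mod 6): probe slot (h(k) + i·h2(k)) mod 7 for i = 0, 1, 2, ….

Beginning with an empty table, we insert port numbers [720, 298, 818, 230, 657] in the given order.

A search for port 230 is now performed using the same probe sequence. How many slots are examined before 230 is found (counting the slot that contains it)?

3

Insert 720: h=6, slot 6 empty => index 6.
Insert 298: h=4, slot 4 empty => index 4.
Insert 818: h=6, h2=3, slot 6 occupied => index 2.
Insert 230: h=6, h2=3, slots 6,2 occupied => index 5.
Insert 657: h=6, h2=4, slot 6 occupied => index 3.
Table: [-, -, 818, 657, 298, 230, 720]
Lookup 230: h=6, h2=3, probe 6,2,5 → found at 5.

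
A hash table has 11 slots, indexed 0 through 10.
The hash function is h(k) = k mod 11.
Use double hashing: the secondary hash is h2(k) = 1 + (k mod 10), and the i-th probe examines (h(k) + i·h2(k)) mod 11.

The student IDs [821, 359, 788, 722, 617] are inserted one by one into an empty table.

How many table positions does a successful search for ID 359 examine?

Insert 821: h=7, slot 7 empty => index 7.
Insert 359: h=7, h2=10, slot 7 occupied => index 6.
Insert 788: h=7, h2=9, slot 7 occupied => index 5.
Insert 722: h=7, h2=3, slot 7 occupied => index 10.
Insert 617: h=1, slot 1 empty => index 1.
Table: [∅, 617, ∅, ∅, ∅, 788, 359, 821, ∅, ∅, 722]
Lookup 359: h=7, h2=10, probe 7,6 → found at 6.

2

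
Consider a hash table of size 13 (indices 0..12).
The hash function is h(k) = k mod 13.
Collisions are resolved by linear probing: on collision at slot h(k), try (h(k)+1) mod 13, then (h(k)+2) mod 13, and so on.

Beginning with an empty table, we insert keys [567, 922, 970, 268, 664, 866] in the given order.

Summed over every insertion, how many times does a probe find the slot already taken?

6

Insert 567: h=8, slot 8 empty => index 8.
Insert 922: h=12, slot 12 empty => index 12.
Insert 970: h=8, slot 8 occupied => index 9.
Insert 268: h=8, slots 8,9 occupied => index 10.
Insert 664: h=1, slot 1 empty => index 1.
Insert 866: h=8, slots 8,9,10 occupied => index 11.
Table: [—, 664, —, —, —, —, —, —, 567, 970, 268, 866, 922]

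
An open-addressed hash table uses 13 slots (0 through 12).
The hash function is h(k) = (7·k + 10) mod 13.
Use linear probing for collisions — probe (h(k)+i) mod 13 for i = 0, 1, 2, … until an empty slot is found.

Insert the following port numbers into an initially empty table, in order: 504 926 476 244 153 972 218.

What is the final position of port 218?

7

Insert 504: h=2, slot 2 empty -> index 2.
Insert 926: h=5, slot 5 empty -> index 5.
Insert 476: h=1, slot 1 empty -> index 1.
Insert 244: h=2, slot 2 occupied -> index 3.
Insert 153: h=2, slots 2,3 occupied -> index 4.
Insert 972: h=2, slots 2,3,4,5 occupied -> index 6.
Insert 218: h=2, slots 2,3,4,5,6 occupied -> index 7.
Table: [-, 476, 504, 244, 153, 926, 972, 218, -, -, -, -, -]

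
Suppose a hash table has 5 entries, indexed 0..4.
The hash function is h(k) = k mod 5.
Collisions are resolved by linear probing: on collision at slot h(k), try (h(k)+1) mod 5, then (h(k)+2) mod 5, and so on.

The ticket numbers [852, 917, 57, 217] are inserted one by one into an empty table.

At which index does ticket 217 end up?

0

852: h=2 → slot 2
917: h=2, probe 2,3 → slot 3
57: h=2, probe 2,3,4 → slot 4
217: h=2, probe 2,3,4,0 → slot 0
Table: [217, -, 852, 917, 57]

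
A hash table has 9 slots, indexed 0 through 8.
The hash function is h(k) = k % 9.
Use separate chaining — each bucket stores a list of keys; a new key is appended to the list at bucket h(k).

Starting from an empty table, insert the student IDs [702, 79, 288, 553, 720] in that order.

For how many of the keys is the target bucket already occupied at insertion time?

2

702 → bucket 0
79 → bucket 7
288 → bucket 0 (collision)
553 → bucket 4
720 → bucket 0 (collision)
Final buckets:
0: 702 -> 288 -> 720
1: ∅
2: ∅
3: ∅
4: 553
5: ∅
6: ∅
7: 79
8: ∅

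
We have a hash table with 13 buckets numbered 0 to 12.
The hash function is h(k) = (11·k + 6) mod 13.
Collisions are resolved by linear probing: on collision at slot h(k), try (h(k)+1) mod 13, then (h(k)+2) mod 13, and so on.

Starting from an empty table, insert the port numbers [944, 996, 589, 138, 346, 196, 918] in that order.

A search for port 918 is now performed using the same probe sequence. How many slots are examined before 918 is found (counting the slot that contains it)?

6

944 hashes to 3; slot 3 is free => place at 3.
996 hashes to 3; 3 taken => place at 4.
589 hashes to 11; slot 11 is free => place at 11.
138 hashes to 3; 3,4 taken => place at 5.
346 hashes to 3; 3,4,5 taken => place at 6.
196 hashes to 4; 4,5,6 taken => place at 7.
918 hashes to 3; 3,4,5,6,7 taken => place at 8.
Table: [—, —, —, 944, 996, 138, 346, 196, 918, —, —, 589, —]
Lookup 918: h=3, probe 3,4,5,6,7,8 → found at 8.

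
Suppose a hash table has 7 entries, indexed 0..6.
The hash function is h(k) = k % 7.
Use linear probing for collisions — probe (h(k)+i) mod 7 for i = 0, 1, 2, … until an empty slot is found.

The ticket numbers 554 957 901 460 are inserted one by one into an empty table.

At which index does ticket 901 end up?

6

554: h=1 => slot 1
957: h=5 => slot 5
901: h=5, probe 5,6 => slot 6
460: h=5, probe 5,6,0 => slot 0
Table: [460, 554, _, _, _, 957, 901]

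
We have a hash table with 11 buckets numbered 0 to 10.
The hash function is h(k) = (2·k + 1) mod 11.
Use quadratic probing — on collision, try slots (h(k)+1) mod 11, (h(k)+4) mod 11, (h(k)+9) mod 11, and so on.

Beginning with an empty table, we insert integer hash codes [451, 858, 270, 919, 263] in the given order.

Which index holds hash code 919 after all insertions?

451 hashes to 1; slot 1 is free -> place at 1.
858 hashes to 1; 1 taken -> place at 2.
270 hashes to 2; 2 taken -> place at 3.
919 hashes to 2; 2,3 taken -> place at 6.
263 hashes to 10; slot 10 is free -> place at 10.
Table: [∅, 451, 858, 270, ∅, ∅, 919, ∅, ∅, ∅, 263]

6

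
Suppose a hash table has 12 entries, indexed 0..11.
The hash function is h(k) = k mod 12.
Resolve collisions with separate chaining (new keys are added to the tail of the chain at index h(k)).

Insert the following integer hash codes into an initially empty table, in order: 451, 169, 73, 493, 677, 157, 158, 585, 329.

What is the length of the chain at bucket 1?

451 -> bucket 7
169 -> bucket 1
73 -> bucket 1 (collision)
493 -> bucket 1 (collision)
677 -> bucket 5
157 -> bucket 1 (collision)
158 -> bucket 2
585 -> bucket 9
329 -> bucket 5 (collision)
Final buckets:
0: -
1: 169 -> 73 -> 493 -> 157
2: 158
3: -
4: -
5: 677 -> 329
6: -
7: 451
8: -
9: 585
10: -
11: -

4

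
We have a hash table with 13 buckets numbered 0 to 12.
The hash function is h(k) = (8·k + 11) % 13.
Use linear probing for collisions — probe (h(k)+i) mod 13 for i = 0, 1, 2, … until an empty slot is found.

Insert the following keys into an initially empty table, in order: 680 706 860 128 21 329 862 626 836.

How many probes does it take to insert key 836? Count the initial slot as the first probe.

6

680 hashes to 4; slot 4 is free → place at 4.
706 hashes to 4; 4 taken → place at 5.
860 hashes to 1; slot 1 is free → place at 1.
128 hashes to 8; slot 8 is free → place at 8.
21 hashes to 10; slot 10 is free → place at 10.
329 hashes to 4; 4,5 taken → place at 6.
862 hashes to 4; 4,5,6 taken → place at 7.
626 hashes to 1; 1 taken → place at 2.
836 hashes to 4; 4,5,6,7,8 taken → place at 9.
Table: [∅, 860, 626, ∅, 680, 706, 329, 862, 128, 836, 21, ∅, ∅]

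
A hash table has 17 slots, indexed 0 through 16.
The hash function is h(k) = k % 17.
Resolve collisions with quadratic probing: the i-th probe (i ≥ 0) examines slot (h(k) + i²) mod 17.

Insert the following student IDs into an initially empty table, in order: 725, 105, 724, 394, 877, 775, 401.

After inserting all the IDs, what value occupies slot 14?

725: h=11 => slot 11
105: h=3 => slot 3
724: h=10 => slot 10
394: h=3, probe 3,4 => slot 4
877: h=10, probe 10,11,14 => slot 14
775: h=10, probe 10,11,14,2 => slot 2
401: h=10, probe 10,11,14,2,9 => slot 9
Table: [., ., 775, 105, 394, ., ., ., ., 401, 724, 725, ., ., 877, ., .]

877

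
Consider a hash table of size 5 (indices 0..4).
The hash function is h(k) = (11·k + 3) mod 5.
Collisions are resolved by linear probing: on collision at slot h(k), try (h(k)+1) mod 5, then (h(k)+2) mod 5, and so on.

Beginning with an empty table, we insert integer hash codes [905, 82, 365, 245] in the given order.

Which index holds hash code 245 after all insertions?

905: h=3 => slot 3
82: h=0 => slot 0
365: h=3, probe 3,4 => slot 4
245: h=3, probe 3,4,0,1 => slot 1
Table: [82, 245, ., 905, 365]

1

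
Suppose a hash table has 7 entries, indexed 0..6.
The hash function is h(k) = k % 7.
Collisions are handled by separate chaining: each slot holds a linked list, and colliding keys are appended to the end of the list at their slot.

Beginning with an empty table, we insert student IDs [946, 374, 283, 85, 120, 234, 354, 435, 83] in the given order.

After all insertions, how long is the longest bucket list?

Insert 946: h=1, bucket 1 empty -> new chain.
Insert 374: h=3, bucket 3 empty -> new chain.
Insert 283: h=3, bucket 3 nonempty -> append to chain.
Insert 85: h=1, bucket 1 nonempty -> append to chain.
Insert 120: h=1, bucket 1 nonempty -> append to chain.
Insert 234: h=3, bucket 3 nonempty -> append to chain.
Insert 354: h=4, bucket 4 empty -> new chain.
Insert 435: h=1, bucket 1 nonempty -> append to chain.
Insert 83: h=6, bucket 6 empty -> new chain.
Final buckets:
0: -
1: 946 -> 85 -> 120 -> 435
2: -
3: 374 -> 283 -> 234
4: 354
5: -
6: 83

4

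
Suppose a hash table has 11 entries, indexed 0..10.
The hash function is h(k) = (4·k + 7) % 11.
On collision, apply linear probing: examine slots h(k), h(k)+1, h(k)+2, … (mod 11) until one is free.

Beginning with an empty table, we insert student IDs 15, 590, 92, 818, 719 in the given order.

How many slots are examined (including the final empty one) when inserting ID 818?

15: h=1 => slot 1
590: h=2 => slot 2
92: h=1, probe 1,2,3 => slot 3
818: h=1, probe 1,2,3,4 => slot 4
719: h=1, probe 1,2,3,4,5 => slot 5
Table: [., 15, 590, 92, 818, 719, ., ., ., ., .]

4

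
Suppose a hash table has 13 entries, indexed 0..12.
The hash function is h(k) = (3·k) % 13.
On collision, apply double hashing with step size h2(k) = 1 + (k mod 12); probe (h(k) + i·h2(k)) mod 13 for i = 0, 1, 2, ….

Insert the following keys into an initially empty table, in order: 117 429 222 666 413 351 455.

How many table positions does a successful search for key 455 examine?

2

Insert 117: h=0, slot 0 empty → index 0.
Insert 429: h=0, h2=10, slot 0 occupied → index 10.
Insert 222: h=3, slot 3 empty → index 3.
Insert 666: h=9, slot 9 empty → index 9.
Insert 413: h=4, slot 4 empty → index 4.
Insert 351: h=0, h2=4, slots 0,4 occupied → index 8.
Insert 455: h=0, h2=12, slot 0 occupied → index 12.
Table: [117, ., ., 222, 413, ., ., ., 351, 666, 429, ., 455]
Lookup 455: h=0, h2=12, probe 0,12 → found at 12.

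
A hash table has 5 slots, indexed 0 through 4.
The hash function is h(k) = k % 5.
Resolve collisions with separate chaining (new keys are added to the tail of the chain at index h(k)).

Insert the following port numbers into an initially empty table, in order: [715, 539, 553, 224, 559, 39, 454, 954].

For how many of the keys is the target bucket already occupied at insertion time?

5

Insert 715: h=0, bucket 0 empty -> new chain.
Insert 539: h=4, bucket 4 empty -> new chain.
Insert 553: h=3, bucket 3 empty -> new chain.
Insert 224: h=4, bucket 4 nonempty -> append to chain.
Insert 559: h=4, bucket 4 nonempty -> append to chain.
Insert 39: h=4, bucket 4 nonempty -> append to chain.
Insert 454: h=4, bucket 4 nonempty -> append to chain.
Insert 954: h=4, bucket 4 nonempty -> append to chain.
Final buckets:
0: 715
1: _
2: _
3: 553
4: 539 -> 224 -> 559 -> 39 -> 454 -> 954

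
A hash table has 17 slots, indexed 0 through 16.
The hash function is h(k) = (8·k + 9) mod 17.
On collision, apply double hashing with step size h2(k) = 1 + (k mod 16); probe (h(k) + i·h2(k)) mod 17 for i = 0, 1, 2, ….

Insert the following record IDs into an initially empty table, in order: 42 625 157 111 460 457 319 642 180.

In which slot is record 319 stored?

Insert 42: h=5, slot 5 empty -> index 5.
Insert 625: h=11, slot 11 empty -> index 11.
Insert 157: h=7, slot 7 empty -> index 7.
Insert 111: h=13, slot 13 empty -> index 13.
Insert 460: h=0, slot 0 empty -> index 0.
Insert 457: h=10, slot 10 empty -> index 10.
Insert 319: h=11, h2=16, slots 11,10 occupied -> index 9.
Insert 642: h=11, h2=3, slot 11 occupied -> index 14.
Insert 180: h=4, slot 4 empty -> index 4.
Table: [460, ∅, ∅, ∅, 180, 42, ∅, 157, ∅, 319, 457, 625, ∅, 111, 642, ∅, ∅]

9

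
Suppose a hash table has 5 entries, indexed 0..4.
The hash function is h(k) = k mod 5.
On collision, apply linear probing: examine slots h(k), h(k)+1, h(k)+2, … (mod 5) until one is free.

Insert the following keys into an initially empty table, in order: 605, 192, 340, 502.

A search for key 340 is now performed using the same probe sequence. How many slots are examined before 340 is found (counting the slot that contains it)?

605: h=0 -> slot 0
192: h=2 -> slot 2
340: h=0, probe 0,1 -> slot 1
502: h=2, probe 2,3 -> slot 3
Table: [605, 340, 192, 502, ∅]
Lookup 340: h=0, probe 0,1 → found at 1.

2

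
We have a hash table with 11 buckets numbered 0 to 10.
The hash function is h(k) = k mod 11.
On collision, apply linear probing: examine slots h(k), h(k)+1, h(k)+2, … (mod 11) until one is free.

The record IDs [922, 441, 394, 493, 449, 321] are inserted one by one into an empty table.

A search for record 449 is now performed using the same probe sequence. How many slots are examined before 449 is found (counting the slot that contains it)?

Insert 922: h=9, slot 9 empty => index 9.
Insert 441: h=1, slot 1 empty => index 1.
Insert 394: h=9, slot 9 occupied => index 10.
Insert 493: h=9, slots 9,10 occupied => index 0.
Insert 449: h=9, slots 9,10,0,1 occupied => index 2.
Insert 321: h=2, slot 2 occupied => index 3.
Table: [493, 441, 449, 321, _, _, _, _, _, 922, 394]
Lookup 449: h=9, probe 9,10,0,1,2 → found at 2.

5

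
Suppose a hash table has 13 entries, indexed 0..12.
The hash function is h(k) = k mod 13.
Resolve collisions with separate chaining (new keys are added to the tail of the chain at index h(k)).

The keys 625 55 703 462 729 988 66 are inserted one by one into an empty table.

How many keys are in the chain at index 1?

Insert 625: h=1, bucket 1 empty -> new chain.
Insert 55: h=3, bucket 3 empty -> new chain.
Insert 703: h=1, bucket 1 nonempty -> append to chain.
Insert 462: h=7, bucket 7 empty -> new chain.
Insert 729: h=1, bucket 1 nonempty -> append to chain.
Insert 988: h=0, bucket 0 empty -> new chain.
Insert 66: h=1, bucket 1 nonempty -> append to chain.
Final buckets:
0: 988
1: 625 -> 703 -> 729 -> 66
2: —
3: 55
4: —
5: —
6: —
7: 462
8: —
9: —
10: —
11: —
12: —

4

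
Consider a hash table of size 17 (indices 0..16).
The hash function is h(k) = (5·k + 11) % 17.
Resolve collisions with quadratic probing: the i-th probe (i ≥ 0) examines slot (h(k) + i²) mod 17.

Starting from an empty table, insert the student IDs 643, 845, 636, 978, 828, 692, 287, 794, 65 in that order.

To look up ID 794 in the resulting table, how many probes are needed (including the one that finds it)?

Insert 643: h=13, slot 13 empty → index 13.
Insert 845: h=3, slot 3 empty → index 3.
Insert 636: h=12, slot 12 empty → index 12.
Insert 978: h=5, slot 5 empty → index 5.
Insert 828: h=3, slot 3 occupied → index 4.
Insert 692: h=3, slots 3,4 occupied → index 7.
Insert 287: h=1, slot 1 empty → index 1.
Insert 794: h=3, slots 3,4,7,12 occupied → index 2.
Insert 65: h=13, slot 13 occupied → index 14.
Table: [-, 287, 794, 845, 828, 978, -, 692, -, -, -, -, 636, 643, 65, -, -]
Lookup 794: h=3, probe 3,4,7,12,2 → found at 2.

5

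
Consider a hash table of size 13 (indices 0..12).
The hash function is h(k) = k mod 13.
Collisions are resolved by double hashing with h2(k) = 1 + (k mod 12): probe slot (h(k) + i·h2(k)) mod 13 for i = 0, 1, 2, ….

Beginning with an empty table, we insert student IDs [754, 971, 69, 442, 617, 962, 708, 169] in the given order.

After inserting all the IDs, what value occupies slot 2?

Insert 754: h=0, slot 0 empty => index 0.
Insert 971: h=9, slot 9 empty => index 9.
Insert 69: h=4, slot 4 empty => index 4.
Insert 442: h=0, h2=11, slot 0 occupied => index 11.
Insert 617: h=6, slot 6 empty => index 6.
Insert 962: h=0, h2=3, slot 0 occupied => index 3.
Insert 708: h=6, h2=1, slot 6 occupied => index 7.
Insert 169: h=0, h2=2, slot 0 occupied => index 2.
Table: [754, _, 169, 962, 69, _, 617, 708, _, 971, _, 442, _]

169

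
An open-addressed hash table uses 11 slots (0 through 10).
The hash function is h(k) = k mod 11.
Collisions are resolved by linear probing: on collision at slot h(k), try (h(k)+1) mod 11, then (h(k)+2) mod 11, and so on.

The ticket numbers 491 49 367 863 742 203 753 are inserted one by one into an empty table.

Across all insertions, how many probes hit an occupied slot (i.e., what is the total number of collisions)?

13

491: h=7 -> slot 7
49: h=5 -> slot 5
367: h=4 -> slot 4
863: h=5, probe 5,6 -> slot 6
742: h=5, probe 5,6,7,8 -> slot 8
203: h=5, probe 5,6,7,8,9 -> slot 9
753: h=5, probe 5,6,7,8,9,10 -> slot 10
Table: [-, -, -, -, 367, 49, 863, 491, 742, 203, 753]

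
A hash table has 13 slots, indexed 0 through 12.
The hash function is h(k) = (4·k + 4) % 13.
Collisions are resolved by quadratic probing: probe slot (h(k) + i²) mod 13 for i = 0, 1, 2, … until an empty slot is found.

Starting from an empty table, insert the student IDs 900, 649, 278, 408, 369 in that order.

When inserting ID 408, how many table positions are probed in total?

Insert 900: h=3, slot 3 empty -> index 3.
Insert 649: h=0, slot 0 empty -> index 0.
Insert 278: h=11, slot 11 empty -> index 11.
Insert 408: h=11, slot 11 occupied -> index 12.
Insert 369: h=11, slots 11,12 occupied -> index 2.
Table: [649, -, 369, 900, -, -, -, -, -, -, -, 278, 408]

2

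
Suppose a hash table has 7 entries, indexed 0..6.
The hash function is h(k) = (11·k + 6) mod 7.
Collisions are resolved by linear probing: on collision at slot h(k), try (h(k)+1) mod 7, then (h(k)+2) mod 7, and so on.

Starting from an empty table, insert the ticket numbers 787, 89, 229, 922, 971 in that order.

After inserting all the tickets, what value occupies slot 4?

787: h=4 -> slot 4
89: h=5 -> slot 5
229: h=5, probe 5,6 -> slot 6
922: h=5, probe 5,6,0 -> slot 0
971: h=5, probe 5,6,0,1 -> slot 1
Table: [922, 971, —, —, 787, 89, 229]

787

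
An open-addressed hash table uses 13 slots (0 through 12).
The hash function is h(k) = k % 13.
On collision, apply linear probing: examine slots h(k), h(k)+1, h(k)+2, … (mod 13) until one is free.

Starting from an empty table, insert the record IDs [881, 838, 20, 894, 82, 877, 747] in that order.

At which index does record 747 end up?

881: h=10 => slot 10
838: h=6 => slot 6
20: h=7 => slot 7
894: h=10, probe 10,11 => slot 11
82: h=4 => slot 4
877: h=6, probe 6,7,8 => slot 8
747: h=6, probe 6,7,8,9 => slot 9
Table: [∅, ∅, ∅, ∅, 82, ∅, 838, 20, 877, 747, 881, 894, ∅]

9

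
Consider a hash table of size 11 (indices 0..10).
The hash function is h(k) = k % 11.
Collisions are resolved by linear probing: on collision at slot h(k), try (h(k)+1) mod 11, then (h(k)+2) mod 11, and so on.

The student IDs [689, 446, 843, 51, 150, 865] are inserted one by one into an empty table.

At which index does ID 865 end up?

689 hashes to 7; slot 7 is free -> place at 7.
446 hashes to 6; slot 6 is free -> place at 6.
843 hashes to 7; 7 taken -> place at 8.
51 hashes to 7; 7,8 taken -> place at 9.
150 hashes to 7; 7,8,9 taken -> place at 10.
865 hashes to 7; 7,8,9,10 taken -> place at 0.
Table: [865, _, _, _, _, _, 446, 689, 843, 51, 150]

0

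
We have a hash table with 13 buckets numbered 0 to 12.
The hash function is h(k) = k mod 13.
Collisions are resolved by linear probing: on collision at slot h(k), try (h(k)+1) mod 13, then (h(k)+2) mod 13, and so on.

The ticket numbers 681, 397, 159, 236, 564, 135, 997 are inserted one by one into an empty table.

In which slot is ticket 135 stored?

8

681 hashes to 5; slot 5 is free => place at 5.
397 hashes to 7; slot 7 is free => place at 7.
159 hashes to 3; slot 3 is free => place at 3.
236 hashes to 2; slot 2 is free => place at 2.
564 hashes to 5; 5 taken => place at 6.
135 hashes to 5; 5,6,7 taken => place at 8.
997 hashes to 9; slot 9 is free => place at 9.
Table: [—, —, 236, 159, —, 681, 564, 397, 135, 997, —, —, —]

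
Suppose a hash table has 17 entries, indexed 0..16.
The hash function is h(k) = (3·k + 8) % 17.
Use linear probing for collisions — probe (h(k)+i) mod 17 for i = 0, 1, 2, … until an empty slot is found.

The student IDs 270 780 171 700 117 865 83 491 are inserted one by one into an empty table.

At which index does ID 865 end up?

270: h=2 -> slot 2
780: h=2, probe 2,3 -> slot 3
171: h=11 -> slot 11
700: h=0 -> slot 0
117: h=2, probe 2,3,4 -> slot 4
865: h=2, probe 2,3,4,5 -> slot 5
83: h=2, probe 2,3,4,5,6 -> slot 6
491: h=2, probe 2,3,4,5,6,7 -> slot 7
Table: [700, ., 270, 780, 117, 865, 83, 491, ., ., ., 171, ., ., ., ., .]

5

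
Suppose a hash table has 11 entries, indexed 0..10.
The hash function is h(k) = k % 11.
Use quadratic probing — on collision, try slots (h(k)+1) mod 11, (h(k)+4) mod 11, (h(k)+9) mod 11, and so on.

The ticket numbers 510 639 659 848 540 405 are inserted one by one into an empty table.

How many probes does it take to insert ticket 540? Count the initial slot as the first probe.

3

510 hashes to 4; slot 4 is free → place at 4.
639 hashes to 1; slot 1 is free → place at 1.
659 hashes to 10; slot 10 is free → place at 10.
848 hashes to 1; 1 taken → place at 2.
540 hashes to 1; 1,2 taken → place at 5.
405 hashes to 9; slot 9 is free → place at 9.
Table: [—, 639, 848, —, 510, 540, —, —, —, 405, 659]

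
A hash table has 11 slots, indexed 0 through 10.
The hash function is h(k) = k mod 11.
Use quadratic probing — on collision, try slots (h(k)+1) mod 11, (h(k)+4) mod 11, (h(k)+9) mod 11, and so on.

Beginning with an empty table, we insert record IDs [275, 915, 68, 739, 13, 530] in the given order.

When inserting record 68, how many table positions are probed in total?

275 hashes to 0; slot 0 is free -> place at 0.
915 hashes to 2; slot 2 is free -> place at 2.
68 hashes to 2; 2 taken -> place at 3.
739 hashes to 2; 2,3 taken -> place at 6.
13 hashes to 2; 2,3,6,0 taken -> place at 7.
530 hashes to 2; 2,3,6,0,7 taken -> place at 5.
Table: [275, _, 915, 68, _, 530, 739, 13, _, _, _]

2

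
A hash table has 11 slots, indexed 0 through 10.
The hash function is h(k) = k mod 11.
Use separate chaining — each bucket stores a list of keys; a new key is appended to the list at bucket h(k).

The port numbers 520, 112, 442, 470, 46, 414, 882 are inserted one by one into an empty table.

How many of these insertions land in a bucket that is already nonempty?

Insert 520: h=3, bucket 3 empty -> new chain.
Insert 112: h=2, bucket 2 empty -> new chain.
Insert 442: h=2, bucket 2 nonempty -> append to chain.
Insert 470: h=8, bucket 8 empty -> new chain.
Insert 46: h=2, bucket 2 nonempty -> append to chain.
Insert 414: h=7, bucket 7 empty -> new chain.
Insert 882: h=2, bucket 2 nonempty -> append to chain.
Final buckets:
0: _
1: _
2: 112 -> 442 -> 46 -> 882
3: 520
4: _
5: _
6: _
7: 414
8: 470
9: _
10: _

3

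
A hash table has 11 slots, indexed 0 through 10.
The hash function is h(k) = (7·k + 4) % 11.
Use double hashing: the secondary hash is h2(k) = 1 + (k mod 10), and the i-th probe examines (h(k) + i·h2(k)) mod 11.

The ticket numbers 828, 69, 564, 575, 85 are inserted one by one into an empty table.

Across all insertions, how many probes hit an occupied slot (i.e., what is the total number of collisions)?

828: h=3 -> slot 3
69: h=3, h2=10, probe 3,2 -> slot 2
564: h=3, h2=5, probe 3,8 -> slot 8
575: h=3, h2=6, probe 3,9 -> slot 9
85: h=5 -> slot 5
Table: [., ., 69, 828, ., 85, ., ., 564, 575, .]

3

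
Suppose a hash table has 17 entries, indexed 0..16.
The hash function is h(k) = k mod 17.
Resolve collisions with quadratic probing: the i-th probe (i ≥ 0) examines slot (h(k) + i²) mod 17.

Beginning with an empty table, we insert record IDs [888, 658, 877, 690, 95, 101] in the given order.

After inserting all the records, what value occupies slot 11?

888 hashes to 4; slot 4 is free → place at 4.
658 hashes to 12; slot 12 is free → place at 12.
877 hashes to 10; slot 10 is free → place at 10.
690 hashes to 10; 10 taken → place at 11.
95 hashes to 10; 10,11 taken → place at 14.
101 hashes to 16; slot 16 is free → place at 16.
Table: [-, -, -, -, 888, -, -, -, -, -, 877, 690, 658, -, 95, -, 101]

690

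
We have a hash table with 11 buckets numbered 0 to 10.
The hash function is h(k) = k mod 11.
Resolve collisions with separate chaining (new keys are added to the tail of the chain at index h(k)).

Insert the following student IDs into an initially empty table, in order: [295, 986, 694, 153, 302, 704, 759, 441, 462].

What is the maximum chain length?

Insert 295: h=9, bucket 9 empty -> new chain.
Insert 986: h=7, bucket 7 empty -> new chain.
Insert 694: h=1, bucket 1 empty -> new chain.
Insert 153: h=10, bucket 10 empty -> new chain.
Insert 302: h=5, bucket 5 empty -> new chain.
Insert 704: h=0, bucket 0 empty -> new chain.
Insert 759: h=0, bucket 0 nonempty -> append to chain.
Insert 441: h=1, bucket 1 nonempty -> append to chain.
Insert 462: h=0, bucket 0 nonempty -> append to chain.
Final buckets:
0: 704 -> 759 -> 462
1: 694 -> 441
2: -
3: -
4: -
5: 302
6: -
7: 986
8: -
9: 295
10: 153

3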